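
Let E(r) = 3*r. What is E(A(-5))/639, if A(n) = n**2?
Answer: 25/213 ≈ 0.11737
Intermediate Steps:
E(A(-5))/639 = (3*(-5)**2)/639 = (3*25)*(1/639) = 75*(1/639) = 25/213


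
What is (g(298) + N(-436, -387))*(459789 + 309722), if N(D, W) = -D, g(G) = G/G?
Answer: 336276307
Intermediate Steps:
g(G) = 1
(g(298) + N(-436, -387))*(459789 + 309722) = (1 - 1*(-436))*(459789 + 309722) = (1 + 436)*769511 = 437*769511 = 336276307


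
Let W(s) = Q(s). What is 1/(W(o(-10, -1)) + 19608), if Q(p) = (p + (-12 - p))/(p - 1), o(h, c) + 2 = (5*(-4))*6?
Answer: 41/803932 ≈ 5.0999e-5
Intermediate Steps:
o(h, c) = -122 (o(h, c) = -2 + (5*(-4))*6 = -2 - 20*6 = -2 - 120 = -122)
Q(p) = -12/(-1 + p)
W(s) = -12/(-1 + s)
1/(W(o(-10, -1)) + 19608) = 1/(-12/(-1 - 122) + 19608) = 1/(-12/(-123) + 19608) = 1/(-12*(-1/123) + 19608) = 1/(4/41 + 19608) = 1/(803932/41) = 41/803932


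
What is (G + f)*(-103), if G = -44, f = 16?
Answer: 2884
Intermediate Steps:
(G + f)*(-103) = (-44 + 16)*(-103) = -28*(-103) = 2884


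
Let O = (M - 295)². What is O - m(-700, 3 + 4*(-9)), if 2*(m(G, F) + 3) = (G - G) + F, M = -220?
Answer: 530489/2 ≈ 2.6524e+5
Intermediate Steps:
O = 265225 (O = (-220 - 295)² = (-515)² = 265225)
m(G, F) = -3 + F/2 (m(G, F) = -3 + ((G - G) + F)/2 = -3 + (0 + F)/2 = -3 + F/2)
O - m(-700, 3 + 4*(-9)) = 265225 - (-3 + (3 + 4*(-9))/2) = 265225 - (-3 + (3 - 36)/2) = 265225 - (-3 + (½)*(-33)) = 265225 - (-3 - 33/2) = 265225 - 1*(-39/2) = 265225 + 39/2 = 530489/2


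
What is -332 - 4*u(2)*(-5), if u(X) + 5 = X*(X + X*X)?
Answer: -192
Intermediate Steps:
u(X) = -5 + X*(X + X**2) (u(X) = -5 + X*(X + X*X) = -5 + X*(X + X**2))
-332 - 4*u(2)*(-5) = -332 - 4*(-5 + 2**2 + 2**3)*(-5) = -332 - 4*(-5 + 4 + 8)*(-5) = -332 - 4*7*(-5) = -332 - 28*(-5) = -332 - 1*(-140) = -332 + 140 = -192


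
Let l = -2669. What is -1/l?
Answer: 1/2669 ≈ 0.00037467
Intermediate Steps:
-1/l = -1/(-2669) = -1*(-1/2669) = 1/2669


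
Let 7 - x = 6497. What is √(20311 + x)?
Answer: √13821 ≈ 117.56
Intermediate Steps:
x = -6490 (x = 7 - 1*6497 = 7 - 6497 = -6490)
√(20311 + x) = √(20311 - 6490) = √13821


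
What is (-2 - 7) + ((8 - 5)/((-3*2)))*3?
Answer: -21/2 ≈ -10.500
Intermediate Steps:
(-2 - 7) + ((8 - 5)/((-3*2)))*3 = -9 + (3/(-6))*3 = -9 + (3*(-1/6))*3 = -9 - 1/2*3 = -9 - 3/2 = -21/2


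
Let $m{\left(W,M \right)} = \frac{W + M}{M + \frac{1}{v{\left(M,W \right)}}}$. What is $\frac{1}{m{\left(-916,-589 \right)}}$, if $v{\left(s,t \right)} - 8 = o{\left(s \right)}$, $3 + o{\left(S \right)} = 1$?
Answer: $\frac{3533}{9030} \approx 0.39125$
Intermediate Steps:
$o{\left(S \right)} = -2$ ($o{\left(S \right)} = -3 + 1 = -2$)
$v{\left(s,t \right)} = 6$ ($v{\left(s,t \right)} = 8 - 2 = 6$)
$m{\left(W,M \right)} = \frac{M + W}{\frac{1}{6} + M}$ ($m{\left(W,M \right)} = \frac{W + M}{M + \frac{1}{6}} = \frac{M + W}{M + \frac{1}{6}} = \frac{M + W}{\frac{1}{6} + M}$)
$\frac{1}{m{\left(-916,-589 \right)}} = \frac{1}{6 \frac{1}{1 + 6 \left(-589\right)} \left(-589 - 916\right)} = \frac{1}{6 \frac{1}{1 - 3534} \left(-1505\right)} = \frac{1}{6 \frac{1}{-3533} \left(-1505\right)} = \frac{1}{6 \left(- \frac{1}{3533}\right) \left(-1505\right)} = \frac{1}{\frac{9030}{3533}} = \frac{3533}{9030}$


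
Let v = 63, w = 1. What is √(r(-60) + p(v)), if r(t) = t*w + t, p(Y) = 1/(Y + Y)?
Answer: I*√211666/42 ≈ 10.954*I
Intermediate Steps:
p(Y) = 1/(2*Y)
r(t) = 2*t (r(t) = t*1 + t = t + t = 2*t)
√(r(-60) + p(v)) = √(2*(-60) + (½)/63) = √(-120 + (½)*(1/63)) = √(-120 + 1/126) = √(-15119/126) = I*√211666/42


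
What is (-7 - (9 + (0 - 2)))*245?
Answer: -3430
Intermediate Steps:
(-7 - (9 + (0 - 2)))*245 = (-7 - (9 - 2))*245 = (-7 - 1*7)*245 = (-7 - 7)*245 = -14*245 = -3430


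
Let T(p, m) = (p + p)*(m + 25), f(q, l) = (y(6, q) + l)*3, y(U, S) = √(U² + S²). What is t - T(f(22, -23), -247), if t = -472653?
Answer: -503289 + 2664*√130 ≈ -4.7291e+5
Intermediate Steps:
y(U, S) = √(S² + U²)
f(q, l) = 3*l + 3*√(36 + q²) (f(q, l) = (√(q² + 6²) + l)*3 = (√(q² + 36) + l)*3 = (√(36 + q²) + l)*3 = (l + √(36 + q²))*3 = 3*l + 3*√(36 + q²))
T(p, m) = 2*p*(25 + m) (T(p, m) = (2*p)*(25 + m) = 2*p*(25 + m))
t - T(f(22, -23), -247) = -472653 - 2*(3*(-23) + 3*√(36 + 22²))*(25 - 247) = -472653 - 2*(-69 + 3*√(36 + 484))*(-222) = -472653 - 2*(-69 + 3*√520)*(-222) = -472653 - 2*(-69 + 3*(2*√130))*(-222) = -472653 - 2*(-69 + 6*√130)*(-222) = -472653 - (30636 - 2664*√130) = -472653 + (-30636 + 2664*√130) = -503289 + 2664*√130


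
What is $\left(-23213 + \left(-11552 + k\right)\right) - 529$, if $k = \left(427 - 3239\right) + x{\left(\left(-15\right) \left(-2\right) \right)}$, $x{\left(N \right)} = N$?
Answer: $-38076$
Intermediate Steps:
$k = -2782$ ($k = \left(427 - 3239\right) - -30 = -2812 + 30 = -2782$)
$\left(-23213 + \left(-11552 + k\right)\right) - 529 = \left(-23213 - 14334\right) - 529 = -37547 - 529 = -38076$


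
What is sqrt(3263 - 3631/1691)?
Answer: 3*sqrt(1036038498)/1691 ≈ 57.104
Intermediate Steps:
sqrt(3263 - 3631/1691) = sqrt(5514102/1691) = 3*sqrt(1036038498)/1691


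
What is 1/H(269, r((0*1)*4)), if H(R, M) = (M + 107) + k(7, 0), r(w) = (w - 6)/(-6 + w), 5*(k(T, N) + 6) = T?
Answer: 5/517 ≈ 0.0096712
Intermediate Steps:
k(T, N) = -6 + T/5
r(w) = 1 (r(w) = (-6 + w)/(-6 + w) = 1)
H(R, M) = 512/5 + M (H(R, M) = (M + 107) + (-6 + (1/5)*7) = (107 + M) + (-6 + 7/5) = (107 + M) - 23/5 = 512/5 + M)
1/H(269, r((0*1)*4)) = 1/(512/5 + 1) = 1/(517/5) = 5/517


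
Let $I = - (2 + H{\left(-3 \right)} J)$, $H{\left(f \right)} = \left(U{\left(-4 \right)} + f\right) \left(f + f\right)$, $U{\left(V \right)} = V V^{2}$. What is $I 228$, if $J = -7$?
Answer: $641136$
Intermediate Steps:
$U{\left(V \right)} = V^{3}$
$H{\left(f \right)} = 2 f \left(-64 + f\right)$ ($H{\left(f \right)} = \left(\left(-4\right)^{3} + f\right) \left(f + f\right) = \left(-64 + f\right) 2 f = 2 f \left(-64 + f\right)$)
$I = 2812$ ($I = - (2 + 2 \left(-3\right) \left(-64 - 3\right) \left(-7\right)) = - (2 + 2 \left(-3\right) \left(-67\right) \left(-7\right)) = - (2 + 402 \left(-7\right)) = - (2 - 2814) = \left(-1\right) \left(-2812\right) = 2812$)
$I 228 = 2812 \cdot 228 = 641136$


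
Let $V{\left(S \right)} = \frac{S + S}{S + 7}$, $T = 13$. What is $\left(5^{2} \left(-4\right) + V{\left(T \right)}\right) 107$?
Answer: $- \frac{105609}{10} \approx -10561.0$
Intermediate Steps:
$V{\left(S \right)} = \frac{2 S}{7 + S}$
$\left(5^{2} \left(-4\right) + V{\left(T \right)}\right) 107 = \left(5^{2} \left(-4\right) + 2 \cdot 13 \frac{1}{7 + 13}\right) 107 = \left(25 \left(-4\right) + 2 \cdot 13 \cdot \frac{1}{20}\right) 107 = \left(-100 + 2 \cdot 13 \cdot \frac{1}{20}\right) 107 = \left(-100 + \frac{13}{10}\right) 107 = \left(- \frac{987}{10}\right) 107 = - \frac{105609}{10}$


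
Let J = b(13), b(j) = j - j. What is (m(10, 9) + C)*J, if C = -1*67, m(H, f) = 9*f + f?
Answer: 0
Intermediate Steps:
b(j) = 0
m(H, f) = 10*f
J = 0
C = -67
(m(10, 9) + C)*J = (10*9 - 67)*0 = (90 - 67)*0 = 23*0 = 0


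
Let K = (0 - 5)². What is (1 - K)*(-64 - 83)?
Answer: 3528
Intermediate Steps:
K = 25 (K = (-5)² = 25)
(1 - K)*(-64 - 83) = (1 - 1*25)*(-64 - 83) = (1 - 25)*(-147) = -24*(-147) = 3528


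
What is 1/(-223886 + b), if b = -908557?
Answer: -1/1132443 ≈ -8.8305e-7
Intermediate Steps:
1/(-223886 + b) = 1/(-223886 - 908557) = 1/(-1132443) = -1/1132443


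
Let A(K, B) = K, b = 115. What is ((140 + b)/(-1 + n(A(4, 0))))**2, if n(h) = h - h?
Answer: 65025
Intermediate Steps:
n(h) = 0
((140 + b)/(-1 + n(A(4, 0))))**2 = ((140 + 115)/(-1 + 0))**2 = (255/(-1))**2 = (255*(-1))**2 = (-255)**2 = 65025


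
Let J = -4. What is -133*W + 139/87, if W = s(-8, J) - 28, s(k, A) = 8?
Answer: 231559/87 ≈ 2661.6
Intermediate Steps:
W = -20 (W = 8 - 28 = -20)
-133*W + 139/87 = -133*(-20) + 139/87 = 2660 + 139*(1/87) = 2660 + 139/87 = 231559/87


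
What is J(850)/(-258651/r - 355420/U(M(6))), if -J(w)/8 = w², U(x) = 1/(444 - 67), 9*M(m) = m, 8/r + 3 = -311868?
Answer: -46240000/79593799301 ≈ -0.00058095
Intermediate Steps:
r = -8/311871 (r = 8/(-3 - 311868) = 8/(-311871) = 8*(-1/311871) = -8/311871 ≈ -2.5652e-5)
M(m) = m/9
U(x) = 1/377
J(w) = -8*w²
J(850)/(-258651/r - 355420/U(M(6))) = (-8*850²)/(-258651/(-8/311871) - 355420/1/377) = (-8*722500)/(-258651*(-311871/8) - 355420*377) = -5780000/(80665746021/8 - 133993340) = -5780000/79593799301/8 = -5780000*8/79593799301 = -46240000/79593799301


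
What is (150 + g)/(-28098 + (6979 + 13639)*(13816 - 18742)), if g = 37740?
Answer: -6315/16932061 ≈ -0.00037296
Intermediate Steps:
(150 + g)/(-28098 + (6979 + 13639)*(13816 - 18742)) = (150 + 37740)/(-28098 + (6979 + 13639)*(13816 - 18742)) = 37890/(-28098 + 20618*(-4926)) = 37890/(-28098 - 101564268) = 37890/(-101592366) = 37890*(-1/101592366) = -6315/16932061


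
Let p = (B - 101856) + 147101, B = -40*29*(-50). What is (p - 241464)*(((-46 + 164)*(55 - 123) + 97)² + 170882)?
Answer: -8708931916209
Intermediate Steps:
B = 58000 (B = -1160*(-50) = 58000)
p = 103245 (p = (58000 - 101856) + 147101 = -43856 + 147101 = 103245)
(p - 241464)*(((-46 + 164)*(55 - 123) + 97)² + 170882) = (103245 - 241464)*(((-46 + 164)*(55 - 123) + 97)² + 170882) = -138219*((118*(-68) + 97)² + 170882) = -138219*((-8024 + 97)² + 170882) = -138219*((-7927)² + 170882) = -138219*(62837329 + 170882) = -138219*63008211 = -8708931916209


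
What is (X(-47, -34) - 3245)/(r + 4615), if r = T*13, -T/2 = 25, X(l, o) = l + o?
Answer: -3326/3965 ≈ -0.83884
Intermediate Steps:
T = -50 (T = -2*25 = -50)
r = -650 (r = -50*13 = -650)
(X(-47, -34) - 3245)/(r + 4615) = ((-47 - 34) - 3245)/(-650 + 4615) = (-81 - 3245)/3965 = -3326*1/3965 = -3326/3965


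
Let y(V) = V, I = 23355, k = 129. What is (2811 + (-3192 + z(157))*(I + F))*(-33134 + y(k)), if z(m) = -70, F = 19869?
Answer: 4653502910385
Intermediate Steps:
(2811 + (-3192 + z(157))*(I + F))*(-33134 + y(k)) = (2811 + (-3192 - 70)*(23355 + 19869))*(-33134 + 129) = (2811 - 3262*43224)*(-33005) = (2811 - 140996688)*(-33005) = -140993877*(-33005) = 4653502910385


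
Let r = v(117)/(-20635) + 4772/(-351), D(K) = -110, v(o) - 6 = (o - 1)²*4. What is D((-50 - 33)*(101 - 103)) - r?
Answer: -135870560/1448577 ≈ -93.796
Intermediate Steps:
v(o) = 6 + 4*(-1 + o)² (v(o) = 6 + (o - 1)²*4 = 6 + (-1 + o)²*4 = 6 + 4*(-1 + o)²)
r = -23472910/1448577 (r = (6 + 4*(-1 + 117)²)/(-20635) + 4772/(-351) = (6 + 4*116²)*(-1/20635) + 4772*(-1/351) = (6 + 4*13456)*(-1/20635) - 4772/351 = (6 + 53824)*(-1/20635) - 4772/351 = 53830*(-1/20635) - 4772/351 = -10766/4127 - 4772/351 = -23472910/1448577 ≈ -16.204)
D((-50 - 33)*(101 - 103)) - r = -110 - 1*(-23472910/1448577) = -110 + 23472910/1448577 = -135870560/1448577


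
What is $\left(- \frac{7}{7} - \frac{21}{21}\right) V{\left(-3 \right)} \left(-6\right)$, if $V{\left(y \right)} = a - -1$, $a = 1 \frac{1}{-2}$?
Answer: $6$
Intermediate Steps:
$a = - \frac{1}{2}$ ($a = 1 \left(- \frac{1}{2}\right) = - \frac{1}{2} \approx -0.5$)
$V{\left(y \right)} = \frac{1}{2}$ ($V{\left(y \right)} = - \frac{1}{2} - -1 = - \frac{1}{2} + 1 = \frac{1}{2}$)
$\left(- \frac{7}{7} - \frac{21}{21}\right) V{\left(-3 \right)} \left(-6\right) = \left(- \frac{7}{7} - \frac{21}{21}\right) \frac{1}{2} \left(-6\right) = \left(\left(-7\right) \frac{1}{7} - 1\right) \frac{1}{2} \left(-6\right) = \left(-1 - 1\right) \frac{1}{2} \left(-6\right) = \left(-2\right) \frac{1}{2} \left(-6\right) = \left(-1\right) \left(-6\right) = 6$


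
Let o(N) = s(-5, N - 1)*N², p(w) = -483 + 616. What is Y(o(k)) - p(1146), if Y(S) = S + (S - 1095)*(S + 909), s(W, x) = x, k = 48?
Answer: 11705262176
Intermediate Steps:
p(w) = 133
o(N) = N²*(-1 + N) (o(N) = (N - 1)*N² = (-1 + N)*N² = N²*(-1 + N))
Y(S) = S + (-1095 + S)*(909 + S)
Y(o(k)) - p(1146) = (-995355 + (48²*(-1 + 48))² - 185*48²*(-1 + 48)) - 1*133 = (-995355 + (2304*47)² - 426240*47) - 133 = (-995355 + 108288² - 185*108288) - 133 = (-995355 + 11726290944 - 20033280) - 133 = 11705262309 - 133 = 11705262176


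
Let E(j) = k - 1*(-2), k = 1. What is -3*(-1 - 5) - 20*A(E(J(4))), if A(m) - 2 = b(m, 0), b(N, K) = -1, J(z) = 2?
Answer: -2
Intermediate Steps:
E(j) = 3 (E(j) = 1 - 1*(-2) = 1 + 2 = 3)
A(m) = 1 (A(m) = 2 - 1 = 1)
-3*(-1 - 5) - 20*A(E(J(4))) = -3*(-1 - 5) - 20*1 = -3*(-6) - 20 = 18 - 20 = -2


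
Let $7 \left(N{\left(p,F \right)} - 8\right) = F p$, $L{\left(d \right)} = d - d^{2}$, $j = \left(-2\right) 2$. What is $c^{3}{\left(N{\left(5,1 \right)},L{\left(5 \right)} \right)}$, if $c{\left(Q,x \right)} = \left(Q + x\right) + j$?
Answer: $- \frac{1225043}{343} \approx -3571.6$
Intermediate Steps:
$j = -4$
$N{\left(p,F \right)} = 8 + \frac{F p}{7}$
$c{\left(Q,x \right)} = -4 + Q + x$ ($c{\left(Q,x \right)} = \left(Q + x\right) - 4 = -4 + Q + x$)
$c^{3}{\left(N{\left(5,1 \right)},L{\left(5 \right)} \right)} = \left(-4 + \left(8 + \frac{1}{7} \cdot 1 \cdot 5\right) + 5 \left(1 - 5\right)\right)^{3} = \left(-4 + \left(8 + \frac{5}{7}\right) + 5 \left(1 - 5\right)\right)^{3} = \left(-4 + \frac{61}{7} + 5 \left(-4\right)\right)^{3} = \left(-4 + \frac{61}{7} - 20\right)^{3} = \left(- \frac{107}{7}\right)^{3} = - \frac{1225043}{343}$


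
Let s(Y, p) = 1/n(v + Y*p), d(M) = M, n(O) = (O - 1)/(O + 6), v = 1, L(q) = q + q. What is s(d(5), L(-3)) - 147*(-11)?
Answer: 48533/30 ≈ 1617.8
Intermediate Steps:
L(q) = 2*q
n(O) = (-1 + O)/(6 + O)
s(Y, p) = (7 + Y*p)/(Y*p) (s(Y, p) = 1/((-1 + (1 + Y*p))/(6 + (1 + Y*p))) = 1/((Y*p)/(7 + Y*p)) = 1/(Y*p/(7 + Y*p)) = (7 + Y*p)/(Y*p))
s(d(5), L(-3)) - 147*(-11) = (1 + 7/(5*(2*(-3)))) - 147*(-11) = (1 + 7*(⅕)/(-6)) + 1617 = (1 + 7*(⅕)*(-⅙)) + 1617 = (1 - 7/30) + 1617 = 23/30 + 1617 = 48533/30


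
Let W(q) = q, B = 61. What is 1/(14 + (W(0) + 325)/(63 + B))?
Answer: 124/2061 ≈ 0.060165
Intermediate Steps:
1/(14 + (W(0) + 325)/(63 + B)) = 1/(14 + (0 + 325)/(63 + 61)) = 1/(14 + 325/124) = 1/(2061/124) = 124/2061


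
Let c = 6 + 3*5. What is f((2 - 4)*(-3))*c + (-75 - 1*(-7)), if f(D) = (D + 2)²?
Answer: 1276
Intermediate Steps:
c = 21 (c = 6 + 15 = 21)
f(D) = (2 + D)²
f((2 - 4)*(-3))*c + (-75 - 1*(-7)) = (2 + (2 - 4)*(-3))²*21 + (-75 - 1*(-7)) = (2 - 2*(-3))²*21 + (-75 + 7) = (2 + 6)²*21 - 68 = 8²*21 - 68 = 64*21 - 68 = 1344 - 68 = 1276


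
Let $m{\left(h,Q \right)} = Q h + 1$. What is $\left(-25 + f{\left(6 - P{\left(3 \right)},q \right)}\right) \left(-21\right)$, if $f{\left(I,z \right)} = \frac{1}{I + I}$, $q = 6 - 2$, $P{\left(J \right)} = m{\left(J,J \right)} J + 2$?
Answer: $\frac{27321}{52} \approx 525.4$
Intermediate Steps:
$m{\left(h,Q \right)} = 1 + Q h$
$P{\left(J \right)} = 2 + J \left(1 + J^{2}\right)$ ($P{\left(J \right)} = \left(1 + J J\right) J + 2 = \left(1 + J^{2}\right) J + 2 = J \left(1 + J^{2}\right) + 2 = 2 + J \left(1 + J^{2}\right)$)
$q = 4$
$f{\left(I,z \right)} = \frac{1}{2 I}$
$\left(-25 + f{\left(6 - P{\left(3 \right)},q \right)}\right) \left(-21\right) = \left(-25 + \frac{1}{2 \left(6 - \left(2 + 3 + 3^{3}\right)\right)}\right) \left(-21\right) = \left(-25 + \frac{1}{2 \left(6 - \left(2 + 3 + 27\right)\right)}\right) \left(-21\right) = \left(-25 + \frac{1}{2 \left(6 - 32\right)}\right) \left(-21\right) = \left(-25 + \frac{1}{2 \left(-26\right)}\right) \left(-21\right) = \left(-25 + \frac{1}{2} \left(- \frac{1}{26}\right)\right) \left(-21\right) = \left(-25 - \frac{1}{52}\right) \left(-21\right) = \left(- \frac{1301}{52}\right) \left(-21\right) = \frac{27321}{52}$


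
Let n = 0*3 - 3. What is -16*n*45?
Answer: 2160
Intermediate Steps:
n = -3 (n = 0 - 3 = -3)
-16*n*45 = -16*(-3)*45 = 48*45 = 2160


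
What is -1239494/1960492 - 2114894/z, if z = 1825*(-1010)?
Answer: 465383863087/903419219750 ≈ 0.51514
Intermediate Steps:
z = -1843250
-1239494/1960492 - 2114894/z = -1239494/1960492 - 2114894/(-1843250) = -1239494*1/1960492 - 2114894*(-1/1843250) = -619747/980246 + 1057447/921625 = 465383863087/903419219750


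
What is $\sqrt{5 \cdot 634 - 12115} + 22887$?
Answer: $22887 + i \sqrt{8945} \approx 22887.0 + 94.578 i$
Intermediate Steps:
$\sqrt{5 \cdot 634 - 12115} + 22887 = \sqrt{3170 - 12115} + 22887 = \sqrt{-8945} + 22887 = i \sqrt{8945} + 22887 = 22887 + i \sqrt{8945}$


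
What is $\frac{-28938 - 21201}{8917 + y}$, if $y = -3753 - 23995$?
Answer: $\frac{16713}{6277} \approx 2.6626$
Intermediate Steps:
$y = -27748$ ($y = -3753 - 23995 = -27748$)
$\frac{-28938 - 21201}{8917 + y} = \frac{-28938 - 21201}{8917 - 27748} = - \frac{50139}{-18831} = \left(-50139\right) \left(- \frac{1}{18831}\right) = \frac{16713}{6277}$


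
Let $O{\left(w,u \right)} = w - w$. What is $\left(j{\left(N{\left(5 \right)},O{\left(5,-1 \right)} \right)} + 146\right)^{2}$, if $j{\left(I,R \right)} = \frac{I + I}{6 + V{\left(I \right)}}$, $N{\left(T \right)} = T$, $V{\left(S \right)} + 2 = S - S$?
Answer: $\frac{88209}{4} \approx 22052.0$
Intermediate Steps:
$V{\left(S \right)} = -2$ ($V{\left(S \right)} = -2 + \left(S - S\right) = -2 + 0 = -2$)
$O{\left(w,u \right)} = 0$
$j{\left(I,R \right)} = \frac{I}{2}$ ($j{\left(I,R \right)} = \frac{I + I}{6 - 2} = \frac{2 I}{4} = 2 I \frac{1}{4} = \frac{I}{2}$)
$\left(j{\left(N{\left(5 \right)},O{\left(5,-1 \right)} \right)} + 146\right)^{2} = \left(\frac{1}{2} \cdot 5 + 146\right)^{2} = \left(\frac{5}{2} + 146\right)^{2} = \left(\frac{297}{2}\right)^{2} = \frac{88209}{4}$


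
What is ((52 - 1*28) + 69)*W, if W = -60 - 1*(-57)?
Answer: -279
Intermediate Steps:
W = -3 (W = -60 + 57 = -3)
((52 - 1*28) + 69)*W = ((52 - 1*28) + 69)*(-3) = ((52 - 28) + 69)*(-3) = (24 + 69)*(-3) = 93*(-3) = -279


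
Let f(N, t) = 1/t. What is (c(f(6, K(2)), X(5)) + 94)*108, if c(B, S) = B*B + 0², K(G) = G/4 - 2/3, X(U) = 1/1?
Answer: 14040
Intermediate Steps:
X(U) = 1
K(G) = -⅔ + G/4 (K(G) = G*(¼) - 2*⅓ = G/4 - ⅔ = -⅔ + G/4)
f(N, t) = 1/t
c(B, S) = B² (c(B, S) = B² + 0 = B²)
(c(f(6, K(2)), X(5)) + 94)*108 = ((1/(-⅔ + (¼)*2))² + 94)*108 = ((1/(-⅔ + ½))² + 94)*108 = ((1/(-⅙))² + 94)*108 = ((-6)² + 94)*108 = (36 + 94)*108 = 130*108 = 14040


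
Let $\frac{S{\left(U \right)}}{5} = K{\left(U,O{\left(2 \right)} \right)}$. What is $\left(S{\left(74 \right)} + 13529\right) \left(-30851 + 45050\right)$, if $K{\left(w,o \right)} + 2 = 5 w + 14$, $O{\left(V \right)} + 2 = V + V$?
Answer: $219218361$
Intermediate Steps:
$O{\left(V \right)} = -2 + 2 V$ ($O{\left(V \right)} = -2 + \left(V + V\right) = -2 + 2 V$)
$K{\left(w,o \right)} = 12 + 5 w$ ($K{\left(w,o \right)} = -2 + \left(5 w + 14\right) = -2 + \left(14 + 5 w\right) = 12 + 5 w$)
$S{\left(U \right)} = 60 + 25 U$ ($S{\left(U \right)} = 5 \left(12 + 5 U\right) = 60 + 25 U$)
$\left(S{\left(74 \right)} + 13529\right) \left(-30851 + 45050\right) = \left(\left(60 + 25 \cdot 74\right) + 13529\right) \left(-30851 + 45050\right) = \left(\left(60 + 1850\right) + 13529\right) 14199 = \left(1910 + 13529\right) 14199 = 15439 \cdot 14199 = 219218361$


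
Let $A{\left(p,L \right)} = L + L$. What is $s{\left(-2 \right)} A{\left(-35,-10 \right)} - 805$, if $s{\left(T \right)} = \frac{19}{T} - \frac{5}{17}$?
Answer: $- \frac{10355}{17} \approx -609.12$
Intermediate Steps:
$A{\left(p,L \right)} = 2 L$
$s{\left(T \right)} = - \frac{5}{17} + \frac{19}{T}$ ($s{\left(T \right)} = \frac{19}{T} - \frac{5}{17} = - \frac{5}{17} + \frac{19}{T}$)
$s{\left(-2 \right)} A{\left(-35,-10 \right)} - 805 = \left(- \frac{5}{17} + \frac{19}{-2}\right) 2 \left(-10\right) - 805 = \left(- \frac{5}{17} + 19 \left(- \frac{1}{2}\right)\right) \left(-20\right) - 805 = \left(- \frac{5}{17} - \frac{19}{2}\right) \left(-20\right) - 805 = \left(- \frac{333}{34}\right) \left(-20\right) - 805 = \frac{3330}{17} - 805 = - \frac{10355}{17}$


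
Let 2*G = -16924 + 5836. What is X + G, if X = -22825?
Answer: -28369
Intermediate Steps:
G = -5544 (G = (-16924 + 5836)/2 = (½)*(-11088) = -5544)
X + G = -22825 - 5544 = -28369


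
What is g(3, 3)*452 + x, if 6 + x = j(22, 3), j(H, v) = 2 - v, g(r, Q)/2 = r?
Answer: 2705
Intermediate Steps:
g(r, Q) = 2*r
x = -7 (x = -6 + (2 - 1*3) = -6 + (2 - 3) = -6 - 1 = -7)
g(3, 3)*452 + x = (2*3)*452 - 7 = 6*452 - 7 = 2712 - 7 = 2705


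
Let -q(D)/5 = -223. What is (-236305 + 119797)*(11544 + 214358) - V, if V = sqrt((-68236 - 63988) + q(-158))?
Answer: -26319390216 - I*sqrt(131109) ≈ -2.6319e+10 - 362.09*I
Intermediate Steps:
q(D) = 1115 (q(D) = -5*(-223) = 1115)
V = I*sqrt(131109) (V = sqrt((-68236 - 63988) + 1115) = sqrt(-132224 + 1115) = sqrt(-131109) = I*sqrt(131109) ≈ 362.09*I)
(-236305 + 119797)*(11544 + 214358) - V = (-236305 + 119797)*(11544 + 214358) - I*sqrt(131109) = -116508*225902 - I*sqrt(131109) = -26319390216 - I*sqrt(131109)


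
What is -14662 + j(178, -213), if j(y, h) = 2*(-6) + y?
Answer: -14496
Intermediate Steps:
j(y, h) = -12 + y
-14662 + j(178, -213) = -14662 + (-12 + 178) = -14662 + 166 = -14496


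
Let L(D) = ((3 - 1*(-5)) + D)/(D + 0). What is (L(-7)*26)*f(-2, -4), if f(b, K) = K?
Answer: 104/7 ≈ 14.857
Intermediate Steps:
L(D) = (8 + D)/D (L(D) = ((3 + 5) + D)/D = (8 + D)/D)
(L(-7)*26)*f(-2, -4) = (((8 - 7)/(-7))*26)*(-4) = (-⅐*1*26)*(-4) = -⅐*26*(-4) = -26/7*(-4) = 104/7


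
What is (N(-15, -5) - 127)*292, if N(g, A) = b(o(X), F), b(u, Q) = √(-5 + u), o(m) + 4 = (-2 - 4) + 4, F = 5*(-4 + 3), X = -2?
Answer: -37084 + 292*I*√11 ≈ -37084.0 + 968.45*I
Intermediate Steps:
F = -5 (F = 5*(-1) = -5)
o(m) = -6 (o(m) = -4 + ((-2 - 4) + 4) = -4 + (-6 + 4) = -4 - 2 = -6)
N(g, A) = I*√11 (N(g, A) = √(-5 - 6) = √(-11) = I*√11)
(N(-15, -5) - 127)*292 = (I*√11 - 127)*292 = (-127 + I*√11)*292 = -37084 + 292*I*√11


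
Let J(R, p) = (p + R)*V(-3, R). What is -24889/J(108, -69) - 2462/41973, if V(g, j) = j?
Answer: -351678647/58930092 ≈ -5.9677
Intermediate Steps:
J(R, p) = R*(R + p) (J(R, p) = (p + R)*R = (R + p)*R = R*(R + p))
-24889/J(108, -69) - 2462/41973 = -24889*1/(108*(108 - 69)) - 2462/41973 = -24889/(108*39) - 2462*1/41973 = -24889/4212 - 2462/41973 = -351678647/58930092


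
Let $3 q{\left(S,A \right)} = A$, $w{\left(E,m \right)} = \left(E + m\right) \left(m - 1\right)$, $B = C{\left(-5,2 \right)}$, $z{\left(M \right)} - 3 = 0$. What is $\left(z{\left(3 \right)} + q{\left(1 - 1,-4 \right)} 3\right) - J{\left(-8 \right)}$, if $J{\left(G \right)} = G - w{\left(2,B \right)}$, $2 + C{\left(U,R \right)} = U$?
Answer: $47$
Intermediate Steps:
$z{\left(M \right)} = 3$ ($z{\left(M \right)} = 3 + 0 = 3$)
$C{\left(U,R \right)} = -2 + U$
$B = -7$ ($B = -2 - 5 = -7$)
$w{\left(E,m \right)} = \left(-1 + m\right) \left(E + m\right)$ ($w{\left(E,m \right)} = \left(E + m\right) \left(-1 + m\right) = \left(-1 + m\right) \left(E + m\right)$)
$q{\left(S,A \right)} = \frac{A}{3}$
$J{\left(G \right)} = -40 + G$ ($J{\left(G \right)} = G - \left(\left(-7\right)^{2} - 2 - -7 + 2 \left(-7\right)\right) = G - \left(49 - 2 + 7 - 14\right) = G - 40 = -40 + G$)
$\left(z{\left(3 \right)} + q{\left(1 - 1,-4 \right)} 3\right) - J{\left(-8 \right)} = \left(3 + \frac{1}{3} \left(-4\right) 3\right) - \left(-40 - 8\right) = \left(3 - 4\right) - -48 = \left(3 - 4\right) + 48 = -1 + 48 = 47$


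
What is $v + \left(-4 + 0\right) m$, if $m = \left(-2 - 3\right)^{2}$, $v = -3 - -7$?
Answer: $-96$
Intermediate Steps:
$v = 4$ ($v = -3 + 7 = 4$)
$m = 25$ ($m = \left(-5\right)^{2} = 25$)
$v + \left(-4 + 0\right) m = 4 + \left(-4 + 0\right) 25 = 4 - 100 = -96$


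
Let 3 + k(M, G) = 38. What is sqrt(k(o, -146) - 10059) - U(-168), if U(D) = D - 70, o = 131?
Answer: 238 + 2*I*sqrt(2506) ≈ 238.0 + 100.12*I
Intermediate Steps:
k(M, G) = 35 (k(M, G) = -3 + 38 = 35)
U(D) = -70 + D
sqrt(k(o, -146) - 10059) - U(-168) = sqrt(35 - 10059) - (-70 - 168) = sqrt(-10024) - 1*(-238) = 2*I*sqrt(2506) + 238 = 238 + 2*I*sqrt(2506)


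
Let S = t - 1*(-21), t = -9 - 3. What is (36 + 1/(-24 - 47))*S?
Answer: 22995/71 ≈ 323.87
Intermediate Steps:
t = -12
S = 9 (S = -12 - 1*(-21) = -12 + 21 = 9)
(36 + 1/(-24 - 47))*S = (36 + 1/(-24 - 47))*9 = (36 + 1/(-71))*9 = (36 - 1/71)*9 = (2555/71)*9 = 22995/71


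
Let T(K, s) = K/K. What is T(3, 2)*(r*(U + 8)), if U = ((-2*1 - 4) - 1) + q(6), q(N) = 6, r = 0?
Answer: 0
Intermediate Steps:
T(K, s) = 1
U = -1 (U = ((-2*1 - 4) - 1) + 6 = ((-2 - 4) - 1) + 6 = (-6 - 1) + 6 = -7 + 6 = -1)
T(3, 2)*(r*(U + 8)) = 1*(0*(-1 + 8)) = 1*(0*7) = 1*0 = 0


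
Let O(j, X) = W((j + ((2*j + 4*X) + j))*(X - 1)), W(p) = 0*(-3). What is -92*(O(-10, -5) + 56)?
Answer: -5152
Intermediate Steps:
W(p) = 0
O(j, X) = 0
-92*(O(-10, -5) + 56) = -92*(0 + 56) = -92*56 = -5152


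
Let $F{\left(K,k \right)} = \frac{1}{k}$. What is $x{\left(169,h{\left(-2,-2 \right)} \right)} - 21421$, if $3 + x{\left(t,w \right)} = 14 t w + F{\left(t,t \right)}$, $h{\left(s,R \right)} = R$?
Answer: $- \frac{4420363}{169} \approx -26156.0$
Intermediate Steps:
$x{\left(t,w \right)} = -3 + \frac{1}{t} + 14 t w$ ($x{\left(t,w \right)} = -3 + \left(14 t w + \frac{1}{t}\right) = -3 + \left(\frac{1}{t} + 14 t w\right) = -3 + \frac{1}{t} + 14 t w$)
$x{\left(169,h{\left(-2,-2 \right)} \right)} - 21421 = \left(-3 + \frac{1}{169} + 14 \cdot 169 \left(-2\right)\right) - 21421 = \left(-3 + \frac{1}{169} - 4732\right) - 21421 = - \frac{800214}{169} - 21421 = - \frac{4420363}{169}$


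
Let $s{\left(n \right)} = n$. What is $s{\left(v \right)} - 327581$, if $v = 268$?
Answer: $-327313$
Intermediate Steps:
$s{\left(v \right)} - 327581 = 268 - 327581 = -327313$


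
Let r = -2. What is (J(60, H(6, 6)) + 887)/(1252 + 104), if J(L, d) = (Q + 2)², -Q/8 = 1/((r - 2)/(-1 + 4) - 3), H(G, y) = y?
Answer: 50801/76388 ≈ 0.66504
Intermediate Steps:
Q = 24/13 (Q = -8/((-2 - 2)/(-1 + 4) - 3) = -8/(-4/3 - 3) = -8/(-13/3) = -8*(-3/13) = 24/13 ≈ 1.8462)
J(L, d) = 2500/169 (J(L, d) = (24/13 + 2)² = (50/13)² = 2500/169)
(J(60, H(6, 6)) + 887)/(1252 + 104) = (2500/169 + 887)/(1252 + 104) = (152403/169)/1356 = (152403/169)*(1/1356) = 50801/76388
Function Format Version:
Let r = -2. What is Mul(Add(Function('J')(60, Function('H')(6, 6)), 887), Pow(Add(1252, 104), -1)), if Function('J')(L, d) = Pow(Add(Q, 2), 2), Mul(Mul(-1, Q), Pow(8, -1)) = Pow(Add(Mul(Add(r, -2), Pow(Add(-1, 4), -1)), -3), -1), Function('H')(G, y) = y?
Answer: Rational(50801, 76388) ≈ 0.66504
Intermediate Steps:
Q = Rational(24, 13) (Q = Mul(-8, Pow(Add(Mul(Add(-2, -2), Pow(Add(-1, 4), -1)), -3), -1)) = Mul(-8, Pow(Add(Mul(-4, Pow(3, -1)), -3), -1)) = Mul(-8, Pow(Add(Mul(-4, Rational(1, 3)), -3), -1)) = Mul(-8, Pow(Add(Rational(-4, 3), -3), -1)) = Mul(-8, Pow(Rational(-13, 3), -1)) = Mul(-8, Rational(-3, 13)) = Rational(24, 13) ≈ 1.8462)
Function('J')(L, d) = Rational(2500, 169) (Function('J')(L, d) = Pow(Add(Rational(24, 13), 2), 2) = Pow(Rational(50, 13), 2) = Rational(2500, 169))
Mul(Add(Function('J')(60, Function('H')(6, 6)), 887), Pow(Add(1252, 104), -1)) = Mul(Add(Rational(2500, 169), 887), Pow(Add(1252, 104), -1)) = Mul(Rational(152403, 169), Pow(1356, -1)) = Mul(Rational(152403, 169), Rational(1, 1356)) = Rational(50801, 76388)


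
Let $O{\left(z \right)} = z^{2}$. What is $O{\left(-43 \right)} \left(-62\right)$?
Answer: $-114638$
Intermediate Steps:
$O{\left(-43 \right)} \left(-62\right) = \left(-43\right)^{2} \left(-62\right) = 1849 \left(-62\right) = -114638$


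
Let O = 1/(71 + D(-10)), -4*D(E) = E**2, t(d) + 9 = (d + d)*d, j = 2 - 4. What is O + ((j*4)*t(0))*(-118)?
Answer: -390815/46 ≈ -8496.0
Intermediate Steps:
j = -2
t(d) = -9 + 2*d**2 (t(d) = -9 + (d + d)*d = -9 + (2*d)*d = -9 + 2*d**2)
D(E) = -E**2/4
O = 1/46 (O = 1/(71 - 1/4*(-10)**2) = 1/(71 - 1/4*100) = 1/(71 - 25) = 1/46 ≈ 0.021739)
O + ((j*4)*t(0))*(-118) = 1/46 + ((-2*4)*(-9 + 2*0**2))*(-118) = 1/46 - 8*(-9 + 2*0)*(-118) = 1/46 - 8*(-9 + 0)*(-118) = 1/46 - 8*(-9)*(-118) = 1/46 + 72*(-118) = 1/46 - 8496 = -390815/46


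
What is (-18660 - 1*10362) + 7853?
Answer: -21169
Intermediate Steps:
(-18660 - 1*10362) + 7853 = (-18660 - 10362) + 7853 = -29022 + 7853 = -21169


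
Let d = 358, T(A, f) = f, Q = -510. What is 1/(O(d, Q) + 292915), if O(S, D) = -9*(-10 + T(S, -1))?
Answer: 1/293014 ≈ 3.4128e-6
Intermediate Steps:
O(S, D) = 99 (O(S, D) = -9*(-10 - 1) = -9*(-11) = 99)
1/(O(d, Q) + 292915) = 1/(99 + 292915) = 1/293014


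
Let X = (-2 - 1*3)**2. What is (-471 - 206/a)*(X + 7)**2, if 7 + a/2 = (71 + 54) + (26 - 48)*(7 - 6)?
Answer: -1450208/3 ≈ -4.8340e+5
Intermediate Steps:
X = 25 (X = (-2 - 3)**2 = (-5)**2 = 25)
a = 192 (a = -14 + 2*((71 + 54) + (26 - 48)*(7 - 6)) = -14 + 2*(125 - 22*1) = -14 + 2*(125 - 22) = -14 + 2*103 = -14 + 206 = 192)
(-471 - 206/a)*(X + 7)**2 = (-471 - 206/192)*(25 + 7)**2 = (-471 - 206*1/192)*32**2 = (-471 - 103/96)*1024 = -45319/96*1024 = -1450208/3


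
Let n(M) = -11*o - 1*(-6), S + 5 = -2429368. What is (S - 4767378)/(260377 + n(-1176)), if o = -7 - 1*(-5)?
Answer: -7196751/260405 ≈ -27.637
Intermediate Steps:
o = -2 (o = -7 + 5 = -2)
S = -2429373 (S = -5 - 2429368 = -2429373)
n(M) = 28 (n(M) = -11*(-2) - 1*(-6) = 22 + 6 = 28)
(S - 4767378)/(260377 + n(-1176)) = (-2429373 - 4767378)/(260377 + 28) = -7196751/260405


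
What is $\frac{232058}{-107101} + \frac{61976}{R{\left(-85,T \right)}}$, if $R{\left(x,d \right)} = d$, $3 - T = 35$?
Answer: $- \frac{830639679}{428404} \approx -1938.9$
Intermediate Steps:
$T = -32$ ($T = 3 - 35 = -32$)
$\frac{232058}{-107101} + \frac{61976}{R{\left(-85,T \right)}} = \frac{232058}{-107101} + \frac{61976}{-32} = 232058 \left(- \frac{1}{107101}\right) + 61976 \left(- \frac{1}{32}\right) = - \frac{232058}{107101} - \frac{7747}{4} = - \frac{830639679}{428404}$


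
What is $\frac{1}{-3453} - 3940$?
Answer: $- \frac{13604821}{3453} \approx -3940.0$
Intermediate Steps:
$\frac{1}{-3453} - 3940 = - \frac{1}{3453} - 3940 = - \frac{13604821}{3453}$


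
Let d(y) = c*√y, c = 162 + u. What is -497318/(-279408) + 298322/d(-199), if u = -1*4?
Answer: 248659/139704 - 149161*I*√199/15721 ≈ 1.7799 - 133.84*I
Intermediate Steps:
u = -4
c = 158 (c = 162 - 4 = 158)
d(y) = 158*√y
-497318/(-279408) + 298322/d(-199) = -497318/(-279408) + 298322/((158*√(-199))) = -497318*(-1/279408) + 298322/((158*(I*√199))) = 248659/139704 + 298322/((158*I*√199)) = 248659/139704 + 298322*(-I*√199/31442) = 248659/139704 - 149161*I*√199/15721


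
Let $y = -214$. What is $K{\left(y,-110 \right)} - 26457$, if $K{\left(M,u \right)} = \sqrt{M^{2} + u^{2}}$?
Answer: $-26457 + 2 \sqrt{14474} \approx -26216.0$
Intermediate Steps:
$K{\left(y,-110 \right)} - 26457 = \sqrt{\left(-214\right)^{2} + \left(-110\right)^{2}} - 26457 = \sqrt{45796 + 12100} - 26457 = \sqrt{57896} - 26457 = 2 \sqrt{14474} - 26457 = -26457 + 2 \sqrt{14474}$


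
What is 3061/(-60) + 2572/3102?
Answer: -518939/10340 ≈ -50.188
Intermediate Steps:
3061/(-60) + 2572/3102 = 3061*(-1/60) + 2572*(1/3102) = -3061/60 + 1286/1551 = -518939/10340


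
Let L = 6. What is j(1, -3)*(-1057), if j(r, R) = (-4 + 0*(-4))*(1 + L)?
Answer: 29596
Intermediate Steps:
j(r, R) = -28 (j(r, R) = (-4 + 0*(-4))*(1 + 6) = (-4 + 0)*7 = -4*7 = -28)
j(1, -3)*(-1057) = -28*(-1057) = 29596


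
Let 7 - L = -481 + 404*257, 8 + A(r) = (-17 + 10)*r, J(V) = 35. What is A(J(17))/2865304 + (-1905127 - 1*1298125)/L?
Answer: 2294566155897/74025128840 ≈ 30.997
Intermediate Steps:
A(r) = -8 - 7*r (A(r) = -8 + (-17 + 10)*r = -8 - 7*r)
L = -103340 (L = 7 - (-481 + 404*257) = 7 - (-481 + 103828) = 7 - 1*103347 = 7 - 103347 = -103340)
A(J(17))/2865304 + (-1905127 - 1*1298125)/L = (-8 - 7*35)/2865304 + (-1905127 - 1*1298125)/(-103340) = (-8 - 245)*(1/2865304) + (-1905127 - 1298125)*(-1/103340) = -253*1/2865304 - 3203252*(-1/103340) = -253/2865304 + 800813/25835 = 2294566155897/74025128840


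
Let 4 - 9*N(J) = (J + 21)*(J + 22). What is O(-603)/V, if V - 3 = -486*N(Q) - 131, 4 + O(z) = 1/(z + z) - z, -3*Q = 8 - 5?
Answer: 722393/26937216 ≈ 0.026818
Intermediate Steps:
Q = -1 (Q = -(8 - 5)/3 = -⅓*3 = -1)
N(J) = 4/9 - (21 + J)*(22 + J)/9 (N(J) = 4/9 - (J + 21)*(J + 22)/9 = 4/9 - (21 + J)*(22 + J)/9)
O(z) = -4 + 1/(2*z) - z (O(z) = -4 + (1/(z + z) - z) = -4 + (1/(2*z) - z) = -4 + 1/(2*z) - z)
V = 22336 (V = 3 + (-486*(-458/9 - 43/9*(-1) - ⅑*(-1)²) - 131) = 3 + (-486*(-458/9 + 43/9 - ⅑*1) - 131) = 3 + (-486*(-458/9 + 43/9 - ⅑) - 131) = 3 + (-486*(-416/9) - 131) = 3 + (22464 - 131) = 3 + 22333 = 22336)
O(-603)/V = (-4 + (½)/(-603) - 1*(-603))/22336 = (-4 + (½)*(-1/603) + 603)*(1/22336) = (-4 - 1/1206 + 603)*(1/22336) = (722393/1206)*(1/22336) = 722393/26937216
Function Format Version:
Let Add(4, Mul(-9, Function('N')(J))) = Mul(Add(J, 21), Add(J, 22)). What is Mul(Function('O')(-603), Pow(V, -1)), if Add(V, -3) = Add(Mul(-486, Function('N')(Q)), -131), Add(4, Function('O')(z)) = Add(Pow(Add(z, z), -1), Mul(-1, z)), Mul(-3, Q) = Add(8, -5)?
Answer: Rational(722393, 26937216) ≈ 0.026818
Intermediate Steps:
Q = -1 (Q = Mul(Rational(-1, 3), Add(8, -5)) = Mul(Rational(-1, 3), 3) = -1)
Function('N')(J) = Add(Rational(4, 9), Mul(Rational(-1, 9), Add(21, J), Add(22, J))) (Function('N')(J) = Add(Rational(4, 9), Mul(Rational(-1, 9), Mul(Add(J, 21), Add(J, 22)))) = Add(Rational(4, 9), Mul(Rational(-1, 9), Mul(Add(21, J), Add(22, J)))) = Add(Rational(4, 9), Mul(Rational(-1, 9), Add(21, J), Add(22, J))))
Function('O')(z) = Add(-4, Mul(Rational(1, 2), Pow(z, -1)), Mul(-1, z)) (Function('O')(z) = Add(-4, Add(Pow(Add(z, z), -1), Mul(-1, z))) = Add(-4, Add(Pow(Mul(2, z), -1), Mul(-1, z))) = Add(-4, Add(Mul(Rational(1, 2), Pow(z, -1)), Mul(-1, z))) = Add(-4, Mul(Rational(1, 2), Pow(z, -1)), Mul(-1, z)))
V = 22336 (V = Add(3, Add(Mul(-486, Add(Rational(-458, 9), Mul(Rational(-43, 9), -1), Mul(Rational(-1, 9), Pow(-1, 2)))), -131)) = Add(3, Add(Mul(-486, Add(Rational(-458, 9), Rational(43, 9), Mul(Rational(-1, 9), 1))), -131)) = Add(3, Add(Mul(-486, Add(Rational(-458, 9), Rational(43, 9), Rational(-1, 9))), -131)) = Add(3, Add(Mul(-486, Rational(-416, 9)), -131)) = Add(3, Add(22464, -131)) = Add(3, 22333) = 22336)
Mul(Function('O')(-603), Pow(V, -1)) = Mul(Add(-4, Mul(Rational(1, 2), Pow(-603, -1)), Mul(-1, -603)), Pow(22336, -1)) = Mul(Add(-4, Mul(Rational(1, 2), Rational(-1, 603)), 603), Rational(1, 22336)) = Mul(Add(-4, Rational(-1, 1206), 603), Rational(1, 22336)) = Mul(Rational(722393, 1206), Rational(1, 22336)) = Rational(722393, 26937216)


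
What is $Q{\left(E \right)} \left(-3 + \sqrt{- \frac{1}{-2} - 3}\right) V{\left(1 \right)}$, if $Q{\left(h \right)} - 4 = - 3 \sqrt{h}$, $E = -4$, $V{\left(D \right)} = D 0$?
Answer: $0$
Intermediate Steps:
$V{\left(D \right)} = 0$
$Q{\left(h \right)} = 4 - 3 \sqrt{h}$
$Q{\left(E \right)} \left(-3 + \sqrt{- \frac{1}{-2} - 3}\right) V{\left(1 \right)} = \left(4 - 3 \sqrt{-4}\right) \left(-3 + \sqrt{- \frac{1}{-2} - 3}\right) 0 = \left(4 - 3 \cdot 2 i\right) \left(-3 + \sqrt{\left(-1\right) \left(- \frac{1}{2}\right) - 3}\right) 0 = \left(4 - 6 i\right) \left(-3 + \sqrt{\frac{1}{2} - 3}\right) 0 = \left(4 - 6 i\right) \left(-3 + \sqrt{- \frac{5}{2}}\right) 0 = \left(4 - 6 i\right) \left(-3 + \frac{i \sqrt{10}}{2}\right) 0 = \left(4 - 6 i\right) 0 = 0$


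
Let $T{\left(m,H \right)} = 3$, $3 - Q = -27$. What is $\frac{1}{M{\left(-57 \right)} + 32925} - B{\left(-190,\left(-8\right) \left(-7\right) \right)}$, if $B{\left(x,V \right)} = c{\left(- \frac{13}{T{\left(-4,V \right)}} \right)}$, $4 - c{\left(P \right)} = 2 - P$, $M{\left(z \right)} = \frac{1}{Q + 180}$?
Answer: $\frac{48400387}{20742753} \approx 2.3334$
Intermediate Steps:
$Q = 30$ ($Q = 3 - -27 = 3 + 27 = 30$)
$M{\left(z \right)} = \frac{1}{210}$ ($M{\left(z \right)} = \frac{1}{30 + 180} = \frac{1}{210}$)
$c{\left(P \right)} = 2 + P$ ($c{\left(P \right)} = 4 - \left(2 - P\right) = 4 + \left(-2 + P\right) = 2 + P$)
$B{\left(x,V \right)} = - \frac{7}{3}$ ($B{\left(x,V \right)} = 2 - \frac{13}{3} = - \frac{7}{3}$)
$\frac{1}{M{\left(-57 \right)} + 32925} - B{\left(-190,\left(-8\right) \left(-7\right) \right)} = \frac{1}{\frac{1}{210} + 32925} - - \frac{7}{3} = \frac{1}{\frac{6914251}{210}} + \frac{7}{3} = \frac{210}{6914251} + \frac{7}{3} = \frac{48400387}{20742753}$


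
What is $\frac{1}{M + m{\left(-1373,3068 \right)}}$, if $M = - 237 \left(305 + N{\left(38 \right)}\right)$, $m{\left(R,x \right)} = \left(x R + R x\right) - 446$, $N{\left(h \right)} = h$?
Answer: $- \frac{1}{8506465} \approx -1.1756 \cdot 10^{-7}$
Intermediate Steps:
$m{\left(R,x \right)} = -446 + 2 R x$ ($m{\left(R,x \right)} = \left(R x + R x\right) - 446 = 2 R x - 446 = -446 + 2 R x$)
$M = -81291$ ($M = - 237 \left(305 + 38\right) = \left(-237\right) 343 = -81291$)
$\frac{1}{M + m{\left(-1373,3068 \right)}} = \frac{1}{-81291 + \left(-446 + 2 \left(-1373\right) 3068\right)} = \frac{1}{-81291 - 8425174} = \frac{1}{-8506465} = - \frac{1}{8506465}$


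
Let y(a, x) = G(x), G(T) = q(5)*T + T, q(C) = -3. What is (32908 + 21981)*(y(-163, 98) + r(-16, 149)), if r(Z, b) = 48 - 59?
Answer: -11362023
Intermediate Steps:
r(Z, b) = -11
G(T) = -2*T (G(T) = -3*T + T = -2*T)
y(a, x) = -2*x
(32908 + 21981)*(y(-163, 98) + r(-16, 149)) = (32908 + 21981)*(-2*98 - 11) = 54889*(-196 - 11) = 54889*(-207) = -11362023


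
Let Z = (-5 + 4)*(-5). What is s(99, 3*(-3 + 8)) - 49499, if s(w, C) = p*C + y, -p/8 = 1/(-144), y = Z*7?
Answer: -296779/6 ≈ -49463.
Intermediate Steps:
Z = 5 (Z = -1*(-5) = 5)
y = 35 (y = 5*7 = 35)
p = 1/18 (p = -8/(-144) = -8*(-1/144) = 1/18 ≈ 0.055556)
s(w, C) = 35 + C/18 (s(w, C) = C/18 + 35 = 35 + C/18)
s(99, 3*(-3 + 8)) - 49499 = (35 + (3*(-3 + 8))/18) - 49499 = (35 + (3*5)/18) - 49499 = (35 + (1/18)*15) - 49499 = (35 + ⅚) - 49499 = 215/6 - 49499 = -296779/6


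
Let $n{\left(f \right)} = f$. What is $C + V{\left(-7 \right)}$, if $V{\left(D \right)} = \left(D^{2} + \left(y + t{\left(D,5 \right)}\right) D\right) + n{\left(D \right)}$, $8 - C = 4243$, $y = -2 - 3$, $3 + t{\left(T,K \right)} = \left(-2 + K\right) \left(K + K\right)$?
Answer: $-4347$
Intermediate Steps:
$t{\left(T,K \right)} = -3 + 2 K \left(-2 + K\right)$ ($t{\left(T,K \right)} = -3 + \left(-2 + K\right) \left(K + K\right) = -3 + \left(-2 + K\right) 2 K = -3 + 2 K \left(-2 + K\right)$)
$y = -5$
$C = -4235$ ($C = 8 - 4243 = -4235$)
$V{\left(D \right)} = D^{2} + 23 D$ ($V{\left(D \right)} = \left(D^{2} + \left(-5 - \left(23 - 50\right)\right) D\right) + D = \left(D^{2} + \left(-5 - -27\right) D\right) + D = \left(D^{2} + \left(-5 + 27\right) D\right) + D = \left(D^{2} + 22 D\right) + D = D^{2} + 23 D$)
$C + V{\left(-7 \right)} = -4235 - 7 \left(23 - 7\right) = -4235 - 112 = -4347$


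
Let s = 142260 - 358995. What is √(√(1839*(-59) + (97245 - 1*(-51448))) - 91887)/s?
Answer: -I*√(91887 - 16*√157)/216735 ≈ -0.0013971*I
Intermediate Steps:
s = -216735
√(√(1839*(-59) + (97245 - 1*(-51448))) - 91887)/s = √(√(1839*(-59) + (97245 - 1*(-51448))) - 91887)/(-216735) = √(√(-108501 + (97245 + 51448)) - 91887)*(-1/216735) = √(√(-108501 + 148693) - 91887)*(-1/216735) = √(√40192 - 91887)*(-1/216735) = √(16*√157 - 91887)*(-1/216735) = √(-91887 + 16*√157)*(-1/216735) = -√(-91887 + 16*√157)/216735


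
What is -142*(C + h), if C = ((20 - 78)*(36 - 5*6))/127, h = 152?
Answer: -2691752/127 ≈ -21195.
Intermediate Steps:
C = -348/127 (C = -58*(36 - 30)*(1/127) = -58*6*(1/127) = -348*1/127 = -348/127 ≈ -2.7402)
-142*(C + h) = -142*(-348/127 + 152) = -142*18956/127 = -2691752/127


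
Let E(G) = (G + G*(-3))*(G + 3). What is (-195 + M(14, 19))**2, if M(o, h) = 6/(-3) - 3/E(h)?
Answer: 27122466721/698896 ≈ 38808.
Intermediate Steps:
E(G) = -2*G*(3 + G) (E(G) = (G - 3*G)*(3 + G) = (-2*G)*(3 + G) = -2*G*(3 + G))
M(o, h) = -2 + 3/(2*h*(3 + h)) (M(o, h) = 6/(-3) - 3*(-1/(2*h*(3 + h))) = 6*(-1/3) - (-3)/(2*h*(3 + h)) = -2 + 3/(2*h*(3 + h)))
(-195 + M(14, 19))**2 = (-195 + (1/2)*(3 - 4*19*(3 + 19))/(19*(3 + 19)))**2 = (-195 + (1/2)*(1/19)*(3 - 4*19*22)/22)**2 = (-195 + (1/2)*(1/19)*(1/22)*(3 - 1672))**2 = (-195 + (1/2)*(1/19)*(1/22)*(-1669))**2 = (-195 - 1669/836)**2 = (-164689/836)**2 = 27122466721/698896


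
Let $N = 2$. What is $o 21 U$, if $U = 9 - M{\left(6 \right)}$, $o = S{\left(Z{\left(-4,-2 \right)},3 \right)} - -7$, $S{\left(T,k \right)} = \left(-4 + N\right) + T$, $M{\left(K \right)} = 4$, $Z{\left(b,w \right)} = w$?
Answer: $315$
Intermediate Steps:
$S{\left(T,k \right)} = -2 + T$ ($S{\left(T,k \right)} = \left(-4 + 2\right) + T = -2 + T$)
$o = 3$ ($o = \left(-2 - 2\right) - -7 = -4 + 7 = 3$)
$U = 5$ ($U = 9 - 4 = 5$)
$o 21 U = 3 \cdot 21 \cdot 5 = 63 \cdot 5 = 315$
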